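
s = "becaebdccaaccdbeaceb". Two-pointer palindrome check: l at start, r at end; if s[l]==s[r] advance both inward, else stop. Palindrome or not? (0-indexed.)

palindrome

l=0 r=19: 'b'=='b', l++,r--
l=1 r=18: 'e'=='e', l++,r--
l=2 r=17: 'c'=='c', l++,r--
l=3 r=16: 'a'=='a', l++,r--
l=4 r=15: 'e'=='e', l++,r--
l=5 r=14: 'b'=='b', l++,r--
l=6 r=13: 'd'=='d', l++,r--
l=7 r=12: 'c'=='c', l++,r--
l=8 r=11: 'c'=='c', l++,r--
l=9 r=10: 'a'=='a', l++,r--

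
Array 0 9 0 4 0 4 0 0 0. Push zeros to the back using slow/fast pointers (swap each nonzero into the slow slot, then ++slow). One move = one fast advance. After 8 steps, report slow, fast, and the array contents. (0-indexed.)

slow=3, fast=8, a=[9, 4, 4, 0, 0, 0, 0, 0, 0]

(s=0,f=0) a[fast]=0 → fast++
(s=0,f=1) a[fast]=9≠0 swap→a[0]=9 → slow++,fast++
(s=1,f=2) a[fast]=0 → fast++
(s=1,f=3) a[fast]=4≠0 swap→a[1]=4 → slow++,fast++
(s=2,f=4) a[fast]=0 → fast++
(s=2,f=5) a[fast]=4≠0 swap→a[2]=4 → slow++,fast++
(s=3,f=6) a[fast]=0 → fast++
(s=3,f=7) a[fast]=0 → fast++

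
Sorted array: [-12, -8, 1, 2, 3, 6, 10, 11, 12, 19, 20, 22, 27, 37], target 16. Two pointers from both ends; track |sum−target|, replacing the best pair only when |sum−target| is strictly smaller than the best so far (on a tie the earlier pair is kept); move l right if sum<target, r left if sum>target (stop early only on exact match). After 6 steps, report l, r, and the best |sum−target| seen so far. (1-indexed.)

[1,14] -12+37=25 d=9 * → r--
[1,13] -12+27=15 d=1 * → l++
[2,13] -8+27=19 d=3 → r--
[2,12] -8+22=14 d=2 → l++
[3,12] 1+22=23 d=7 → r--
[3,11] 1+20=21 d=5 → r--

l=3, r=10, best |Δ|=1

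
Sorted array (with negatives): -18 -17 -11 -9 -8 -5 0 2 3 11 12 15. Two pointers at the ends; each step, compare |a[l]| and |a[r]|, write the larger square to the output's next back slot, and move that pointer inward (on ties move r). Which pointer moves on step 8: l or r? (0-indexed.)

l

[0,11] |-18|>|15| out[11]=324 → l++
[1,11] |-17|>|15| out[10]=289 → l++
[2,11] |-11|<=|15| out[9]=225 → r--
[2,10] |-11|<=|12| out[8]=144 → r--
[2,9] |-11|<=|11| out[7]=121 → r--
[2,8] |-11|>|3| out[6]=121 → l++
[3,8] |-9|>|3| out[5]=81 → l++
[4,8] |-8|>|3| out[4]=64 → l++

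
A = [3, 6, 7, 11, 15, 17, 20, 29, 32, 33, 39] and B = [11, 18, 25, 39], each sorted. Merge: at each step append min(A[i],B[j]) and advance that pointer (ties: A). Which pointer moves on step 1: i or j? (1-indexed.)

i=1 j=1: A[i]=3<=B[j]=11 take 3, i++

i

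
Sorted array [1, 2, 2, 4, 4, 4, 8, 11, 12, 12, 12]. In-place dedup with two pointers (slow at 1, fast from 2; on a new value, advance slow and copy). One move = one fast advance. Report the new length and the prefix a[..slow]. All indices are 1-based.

slow=1 fast=2: a[fast]=2≠a[slow]=1 write a[2]=2, slow++,fast++
slow=2 fast=3: a[fast]=2=a[slow] dup, fast++
slow=2 fast=4: a[fast]=4≠a[slow]=2 write a[3]=4, slow++,fast++
slow=3 fast=5: a[fast]=4=a[slow] dup, fast++
slow=3 fast=6: a[fast]=4=a[slow] dup, fast++
slow=3 fast=7: a[fast]=8≠a[slow]=4 write a[4]=8, slow++,fast++
slow=4 fast=8: a[fast]=11≠a[slow]=8 write a[5]=11, slow++,fast++
slow=5 fast=9: a[fast]=12≠a[slow]=11 write a[6]=12, slow++,fast++
slow=6 fast=10: a[fast]=12=a[slow] dup, fast++
slow=6 fast=11: a[fast]=12=a[slow] dup, fast++

length 6; prefix = [1, 2, 4, 8, 11, 12]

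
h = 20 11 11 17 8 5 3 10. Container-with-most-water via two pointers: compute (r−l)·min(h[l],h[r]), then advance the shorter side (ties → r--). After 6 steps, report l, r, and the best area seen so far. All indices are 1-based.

l=1, r=2, best area=70

l=1 r=8: min(20,10)*7=70 best=70 *, r--
l=1 r=7: min(20,3)*6=18 best=70, r--
l=1 r=6: min(20,5)*5=25 best=70, r--
l=1 r=5: min(20,8)*4=32 best=70, r--
l=1 r=4: min(20,17)*3=51 best=70, r--
l=1 r=3: min(20,11)*2=22 best=70, r--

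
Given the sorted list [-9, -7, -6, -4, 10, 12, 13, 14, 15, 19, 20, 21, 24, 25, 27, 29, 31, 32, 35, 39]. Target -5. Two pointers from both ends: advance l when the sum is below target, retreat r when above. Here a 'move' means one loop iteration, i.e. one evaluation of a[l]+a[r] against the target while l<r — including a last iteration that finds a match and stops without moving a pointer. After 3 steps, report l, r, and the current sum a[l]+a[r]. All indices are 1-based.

l=1, r=17, sum=22

[1,20] -9+39=30 >-5 → r--
[1,19] -9+35=26 >-5 → r--
[1,18] -9+32=23 >-5 → r--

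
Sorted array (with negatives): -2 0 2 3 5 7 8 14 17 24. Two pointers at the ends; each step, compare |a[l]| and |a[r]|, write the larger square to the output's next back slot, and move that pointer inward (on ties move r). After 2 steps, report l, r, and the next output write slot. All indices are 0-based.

l=0, r=7, next write slot=7

l=0 r=9: |-2|<=|24| out[9]=576, r--
l=0 r=8: |-2|<=|17| out[8]=289, r--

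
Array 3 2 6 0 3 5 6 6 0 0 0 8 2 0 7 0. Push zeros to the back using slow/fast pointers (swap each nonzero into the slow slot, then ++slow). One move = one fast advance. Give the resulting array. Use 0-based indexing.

[3, 2, 6, 3, 5, 6, 6, 8, 2, 7, 0, 0, 0, 0, 0, 0]

(s=0,f=0) a[fast]=3≠0 swap→a[0]=3 → slow++,fast++
(s=1,f=1) a[fast]=2≠0 swap→a[1]=2 → slow++,fast++
(s=2,f=2) a[fast]=6≠0 swap→a[2]=6 → slow++,fast++
(s=3,f=3) a[fast]=0 → fast++
(s=3,f=4) a[fast]=3≠0 swap→a[3]=3 → slow++,fast++
(s=4,f=5) a[fast]=5≠0 swap→a[4]=5 → slow++,fast++
(s=5,f=6) a[fast]=6≠0 swap→a[5]=6 → slow++,fast++
(s=6,f=7) a[fast]=6≠0 swap→a[6]=6 → slow++,fast++
(s=7,f=8) a[fast]=0 → fast++
(s=7,f=9) a[fast]=0 → fast++
(s=7,f=10) a[fast]=0 → fast++
(s=7,f=11) a[fast]=8≠0 swap→a[7]=8 → slow++,fast++
(s=8,f=12) a[fast]=2≠0 swap→a[8]=2 → slow++,fast++
(s=9,f=13) a[fast]=0 → fast++
(s=9,f=14) a[fast]=7≠0 swap→a[9]=7 → slow++,fast++
(s=10,f=15) a[fast]=0 → fast++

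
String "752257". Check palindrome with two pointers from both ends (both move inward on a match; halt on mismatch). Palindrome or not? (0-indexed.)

[0,5] '7'=='7' → l++,r--
[1,4] '5'=='5' → l++,r--
[2,3] '2'=='2' → l++,r--

palindrome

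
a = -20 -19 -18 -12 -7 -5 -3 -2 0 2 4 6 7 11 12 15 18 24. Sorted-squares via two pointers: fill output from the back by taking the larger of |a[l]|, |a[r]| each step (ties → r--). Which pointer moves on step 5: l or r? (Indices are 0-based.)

l

l=0 r=17: |-20|<=|24| out[17]=576, r--
l=0 r=16: |-20|>|18| out[16]=400, l++
l=1 r=16: |-19|>|18| out[15]=361, l++
l=2 r=16: |-18|<=|18| out[14]=324, r--
l=2 r=15: |-18|>|15| out[13]=324, l++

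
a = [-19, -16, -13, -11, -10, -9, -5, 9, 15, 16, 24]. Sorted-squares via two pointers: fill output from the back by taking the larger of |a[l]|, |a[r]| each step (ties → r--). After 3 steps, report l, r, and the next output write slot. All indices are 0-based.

l=1, r=8, next write slot=7

l=0 r=10: |-19|<=|24| out[10]=576, r--
l=0 r=9: |-19|>|16| out[9]=361, l++
l=1 r=9: |-16|<=|16| out[8]=256, r--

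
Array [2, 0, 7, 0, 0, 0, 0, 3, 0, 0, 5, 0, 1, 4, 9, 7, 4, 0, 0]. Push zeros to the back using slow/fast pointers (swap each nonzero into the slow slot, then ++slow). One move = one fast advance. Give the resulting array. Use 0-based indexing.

[2, 7, 3, 5, 1, 4, 9, 7, 4, 0, 0, 0, 0, 0, 0, 0, 0, 0, 0]

(s=0,f=0) a[fast]=2≠0 swap→a[0]=2 → slow++,fast++
(s=1,f=1) a[fast]=0 → fast++
(s=1,f=2) a[fast]=7≠0 swap→a[1]=7 → slow++,fast++
(s=2,f=3) a[fast]=0 → fast++
(s=2,f=4) a[fast]=0 → fast++
(s=2,f=5) a[fast]=0 → fast++
(s=2,f=6) a[fast]=0 → fast++
(s=2,f=7) a[fast]=3≠0 swap→a[2]=3 → slow++,fast++
(s=3,f=8) a[fast]=0 → fast++
(s=3,f=9) a[fast]=0 → fast++
(s=3,f=10) a[fast]=5≠0 swap→a[3]=5 → slow++,fast++
(s=4,f=11) a[fast]=0 → fast++
(s=4,f=12) a[fast]=1≠0 swap→a[4]=1 → slow++,fast++
(s=5,f=13) a[fast]=4≠0 swap→a[5]=4 → slow++,fast++
(s=6,f=14) a[fast]=9≠0 swap→a[6]=9 → slow++,fast++
(s=7,f=15) a[fast]=7≠0 swap→a[7]=7 → slow++,fast++
(s=8,f=16) a[fast]=4≠0 swap→a[8]=4 → slow++,fast++
(s=9,f=17) a[fast]=0 → fast++
(s=9,f=18) a[fast]=0 → fast++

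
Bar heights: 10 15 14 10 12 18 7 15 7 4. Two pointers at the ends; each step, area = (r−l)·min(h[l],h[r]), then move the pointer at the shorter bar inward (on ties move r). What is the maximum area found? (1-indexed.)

l=1 r=10: min(10,4)*9=36 best=36 *, r--
l=1 r=9: min(10,7)*8=56 best=56 *, r--
l=1 r=8: min(10,15)*7=70 best=70 *, l++
l=2 r=8: min(15,15)*6=90 best=90 *, r--
l=2 r=7: min(15,7)*5=35 best=90, r--
l=2 r=6: min(15,18)*4=60 best=90, l++
l=3 r=6: min(14,18)*3=42 best=90, l++
l=4 r=6: min(10,18)*2=20 best=90, l++
l=5 r=6: min(12,18)*1=12 best=90, l++

max area = 90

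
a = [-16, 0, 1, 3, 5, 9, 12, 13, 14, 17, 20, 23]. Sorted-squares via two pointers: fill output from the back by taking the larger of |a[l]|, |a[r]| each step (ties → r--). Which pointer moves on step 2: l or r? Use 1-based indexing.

[1,12] |-16|<=|23| out[12]=529 → r--
[1,11] |-16|<=|20| out[11]=400 → r--

r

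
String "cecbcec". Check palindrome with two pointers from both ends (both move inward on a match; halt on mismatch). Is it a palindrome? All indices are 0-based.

palindrome

[0,6] 'c'=='c' → l++,r--
[1,5] 'e'=='e' → l++,r--
[2,4] 'c'=='c' → l++,r--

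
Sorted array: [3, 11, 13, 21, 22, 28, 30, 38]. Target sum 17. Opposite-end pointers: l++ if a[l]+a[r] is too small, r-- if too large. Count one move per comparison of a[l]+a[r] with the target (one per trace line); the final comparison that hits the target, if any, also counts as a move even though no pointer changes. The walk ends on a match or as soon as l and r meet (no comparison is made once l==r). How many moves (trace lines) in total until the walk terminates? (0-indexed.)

[0,7] 3+38=41 >17 → r--
[0,6] 3+30=33 >17 → r--
[0,5] 3+28=31 >17 → r--
[0,4] 3+22=25 >17 → r--
[0,3] 3+21=24 >17 → r--
[0,2] 3+13=16 <17 → l++
[1,2] 11+13=24 >17 → r--

7 moves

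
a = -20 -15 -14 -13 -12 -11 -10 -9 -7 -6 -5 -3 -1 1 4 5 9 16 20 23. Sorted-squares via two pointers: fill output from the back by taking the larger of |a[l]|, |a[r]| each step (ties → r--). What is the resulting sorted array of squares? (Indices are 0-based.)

[0,19] |-20|<=|23| out[19]=529 → r--
[0,18] |-20|<=|20| out[18]=400 → r--
[0,17] |-20|>|16| out[17]=400 → l++
[1,17] |-15|<=|16| out[16]=256 → r--
[1,16] |-15|>|9| out[15]=225 → l++
[2,16] |-14|>|9| out[14]=196 → l++
[3,16] |-13|>|9| out[13]=169 → l++
[4,16] |-12|>|9| out[12]=144 → l++
[5,16] |-11|>|9| out[11]=121 → l++
[6,16] |-10|>|9| out[10]=100 → l++
[7,16] |-9|<=|9| out[9]=81 → r--
[7,15] |-9|>|5| out[8]=81 → l++
[8,15] |-7|>|5| out[7]=49 → l++
[9,15] |-6|>|5| out[6]=36 → l++
[10,15] |-5|<=|5| out[5]=25 → r--
[10,14] |-5|>|4| out[4]=25 → l++
[11,14] |-3|<=|4| out[3]=16 → r--
[11,13] |-3|>|1| out[2]=9 → l++
[12,13] |-1|<=|1| out[1]=1 → r--
[12,12] |-1|<=|-1| out[0]=1 → r--

[1, 1, 9, 16, 25, 25, 36, 49, 81, 81, 100, 121, 144, 169, 196, 225, 256, 400, 400, 529]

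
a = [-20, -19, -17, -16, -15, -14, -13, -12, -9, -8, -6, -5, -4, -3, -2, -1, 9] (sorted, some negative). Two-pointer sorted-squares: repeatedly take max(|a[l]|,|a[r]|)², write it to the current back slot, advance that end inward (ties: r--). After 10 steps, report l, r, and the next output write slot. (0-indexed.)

[0,16] |-20|>|9| out[16]=400 → l++
[1,16] |-19|>|9| out[15]=361 → l++
[2,16] |-17|>|9| out[14]=289 → l++
[3,16] |-16|>|9| out[13]=256 → l++
[4,16] |-15|>|9| out[12]=225 → l++
[5,16] |-14|>|9| out[11]=196 → l++
[6,16] |-13|>|9| out[10]=169 → l++
[7,16] |-12|>|9| out[9]=144 → l++
[8,16] |-9|<=|9| out[8]=81 → r--
[8,15] |-9|>|-1| out[7]=81 → l++

l=9, r=15, next write slot=6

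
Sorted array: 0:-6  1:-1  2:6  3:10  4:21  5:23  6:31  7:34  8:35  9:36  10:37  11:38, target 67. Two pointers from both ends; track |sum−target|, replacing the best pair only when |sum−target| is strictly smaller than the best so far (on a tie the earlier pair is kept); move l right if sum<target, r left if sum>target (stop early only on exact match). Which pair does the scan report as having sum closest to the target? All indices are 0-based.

pair (31, 36) with sum 67 (|Δ|=0)

[0,11] -6+38=32 d=35 * → l++
[1,11] -1+38=37 d=30 * → l++
[2,11] 6+38=44 d=23 * → l++
[3,11] 10+38=48 d=19 * → l++
[4,11] 21+38=59 d=8 * → l++
[5,11] 23+38=61 d=6 * → l++
[6,11] 31+38=69 d=2 * → r--
[6,10] 31+37=68 d=1 * → r--
[6,9] 31+36=67 d=0 * → stop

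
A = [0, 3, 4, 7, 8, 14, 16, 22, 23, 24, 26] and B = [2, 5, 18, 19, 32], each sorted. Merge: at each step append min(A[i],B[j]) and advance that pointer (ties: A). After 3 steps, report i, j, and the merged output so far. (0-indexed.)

i=2, j=1, merged so far=[0, 2, 3]

i=0 j=0: A[i]=0<=B[j]=2 take 0, i++
i=1 j=0: A[i]=3>B[j]=2 take 2, j++
i=1 j=1: A[i]=3<=B[j]=5 take 3, i++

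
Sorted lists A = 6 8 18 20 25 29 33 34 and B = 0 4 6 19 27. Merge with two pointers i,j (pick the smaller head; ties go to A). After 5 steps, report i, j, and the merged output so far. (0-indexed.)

[i=0,j=0] A[i]=6>B[j]=0 take 0 → j++
[i=0,j=1] A[i]=6>B[j]=4 take 4 → j++
[i=0,j=2] A[i]=6<=B[j]=6 take 6 → i++
[i=1,j=2] A[i]=8>B[j]=6 take 6 → j++
[i=1,j=3] A[i]=8<=B[j]=19 take 8 → i++

i=2, j=3, merged so far=[0, 4, 6, 6, 8]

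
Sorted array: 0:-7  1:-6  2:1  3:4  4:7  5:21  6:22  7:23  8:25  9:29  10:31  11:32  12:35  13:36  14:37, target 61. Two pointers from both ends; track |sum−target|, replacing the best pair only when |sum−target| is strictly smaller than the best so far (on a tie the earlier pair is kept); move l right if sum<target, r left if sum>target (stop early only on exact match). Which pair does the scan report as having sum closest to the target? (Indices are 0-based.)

pair (25, 36) with sum 61 (|Δ|=0)

l=0 r=14: -7+37=30 d=31 *, l++
l=1 r=14: -6+37=31 d=30 *, l++
l=2 r=14: 1+37=38 d=23 *, l++
l=3 r=14: 4+37=41 d=20 *, l++
l=4 r=14: 7+37=44 d=17 *, l++
l=5 r=14: 21+37=58 d=3 *, l++
l=6 r=14: 22+37=59 d=2 *, l++
l=7 r=14: 23+37=60 d=1 *, l++
l=8 r=14: 25+37=62 d=1, r--
l=8 r=13: 25+36=61 d=0 *, stop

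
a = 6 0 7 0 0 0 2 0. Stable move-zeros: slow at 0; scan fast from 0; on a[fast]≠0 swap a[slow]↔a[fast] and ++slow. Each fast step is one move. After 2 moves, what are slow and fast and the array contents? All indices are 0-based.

slow=0 fast=0: a[fast]=6≠0 swap→a[0]=6, slow++,fast++
slow=1 fast=1: a[fast]=0, fast++

slow=1, fast=2, a=[6, 0, 7, 0, 0, 0, 2, 0]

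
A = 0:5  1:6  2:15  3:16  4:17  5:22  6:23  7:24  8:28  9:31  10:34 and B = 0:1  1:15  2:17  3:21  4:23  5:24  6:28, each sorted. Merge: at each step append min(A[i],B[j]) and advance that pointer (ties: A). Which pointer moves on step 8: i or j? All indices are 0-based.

j

i=0 j=0: A[i]=5>B[j]=1 take 1, j++
i=0 j=1: A[i]=5<=B[j]=15 take 5, i++
i=1 j=1: A[i]=6<=B[j]=15 take 6, i++
i=2 j=1: A[i]=15<=B[j]=15 take 15, i++
i=3 j=1: A[i]=16>B[j]=15 take 15, j++
i=3 j=2: A[i]=16<=B[j]=17 take 16, i++
i=4 j=2: A[i]=17<=B[j]=17 take 17, i++
i=5 j=2: A[i]=22>B[j]=17 take 17, j++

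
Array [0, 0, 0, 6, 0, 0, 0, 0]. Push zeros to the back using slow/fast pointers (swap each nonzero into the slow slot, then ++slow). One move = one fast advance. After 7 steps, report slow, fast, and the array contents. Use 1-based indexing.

slow=2, fast=8, a=[6, 0, 0, 0, 0, 0, 0, 0]

(s=1,f=1) a[fast]=0 → fast++
(s=1,f=2) a[fast]=0 → fast++
(s=1,f=3) a[fast]=0 → fast++
(s=1,f=4) a[fast]=6≠0 swap→a[1]=6 → slow++,fast++
(s=2,f=5) a[fast]=0 → fast++
(s=2,f=6) a[fast]=0 → fast++
(s=2,f=7) a[fast]=0 → fast++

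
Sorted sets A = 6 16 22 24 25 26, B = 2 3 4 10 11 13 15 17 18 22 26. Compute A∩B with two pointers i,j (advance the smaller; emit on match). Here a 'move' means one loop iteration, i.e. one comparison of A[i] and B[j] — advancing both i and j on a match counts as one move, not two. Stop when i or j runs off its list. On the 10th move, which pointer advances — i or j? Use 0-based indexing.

j

[i=0,j=0] 6>2 → j++
[i=0,j=1] 6>3 → j++
[i=0,j=2] 6>4 → j++
[i=0,j=3] 6<10 → i++
[i=1,j=3] 16>10 → j++
[i=1,j=4] 16>11 → j++
[i=1,j=5] 16>13 → j++
[i=1,j=6] 16>15 → j++
[i=1,j=7] 16<17 → i++
[i=2,j=7] 22>17 → j++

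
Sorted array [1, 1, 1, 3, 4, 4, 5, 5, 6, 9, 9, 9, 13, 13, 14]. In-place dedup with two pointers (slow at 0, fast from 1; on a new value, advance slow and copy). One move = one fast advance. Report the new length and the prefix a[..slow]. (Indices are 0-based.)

(s=0,f=1) a[fast]=1=a[slow] dup → fast++
(s=0,f=2) a[fast]=1=a[slow] dup → fast++
(s=0,f=3) a[fast]=3≠a[slow]=1 write a[1]=3 → slow++,fast++
(s=1,f=4) a[fast]=4≠a[slow]=3 write a[2]=4 → slow++,fast++
(s=2,f=5) a[fast]=4=a[slow] dup → fast++
(s=2,f=6) a[fast]=5≠a[slow]=4 write a[3]=5 → slow++,fast++
(s=3,f=7) a[fast]=5=a[slow] dup → fast++
(s=3,f=8) a[fast]=6≠a[slow]=5 write a[4]=6 → slow++,fast++
(s=4,f=9) a[fast]=9≠a[slow]=6 write a[5]=9 → slow++,fast++
(s=5,f=10) a[fast]=9=a[slow] dup → fast++
(s=5,f=11) a[fast]=9=a[slow] dup → fast++
(s=5,f=12) a[fast]=13≠a[slow]=9 write a[6]=13 → slow++,fast++
(s=6,f=13) a[fast]=13=a[slow] dup → fast++
(s=6,f=14) a[fast]=14≠a[slow]=13 write a[7]=14 → slow++,fast++

length 8; prefix = [1, 3, 4, 5, 6, 9, 13, 14]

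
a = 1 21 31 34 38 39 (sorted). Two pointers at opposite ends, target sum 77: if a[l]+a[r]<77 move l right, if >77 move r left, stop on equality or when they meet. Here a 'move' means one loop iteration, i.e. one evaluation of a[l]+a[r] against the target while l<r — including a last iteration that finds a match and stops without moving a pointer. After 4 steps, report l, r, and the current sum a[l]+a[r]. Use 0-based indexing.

l=0 r=5: 1+39=40 <77, l++
l=1 r=5: 21+39=60 <77, l++
l=2 r=5: 31+39=70 <77, l++
l=3 r=5: 34+39=73 <77, l++

l=4, r=5, sum=77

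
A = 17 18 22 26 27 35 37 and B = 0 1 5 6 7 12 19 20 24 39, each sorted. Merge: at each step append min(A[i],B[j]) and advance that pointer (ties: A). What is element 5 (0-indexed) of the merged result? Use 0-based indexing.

[i=0,j=0] A[i]=17>B[j]=0 take 0 → j++
[i=0,j=1] A[i]=17>B[j]=1 take 1 → j++
[i=0,j=2] A[i]=17>B[j]=5 take 5 → j++
[i=0,j=3] A[i]=17>B[j]=6 take 6 → j++
[i=0,j=4] A[i]=17>B[j]=7 take 7 → j++
[i=0,j=5] A[i]=17>B[j]=12 take 12 → j++
[i=0,j=6] A[i]=17<=B[j]=19 take 17 → i++
[i=1,j=6] A[i]=18<=B[j]=19 take 18 → i++
[i=2,j=6] A[i]=22>B[j]=19 take 19 → j++
[i=2,j=7] A[i]=22>B[j]=20 take 20 → j++
[i=2,j=8] A[i]=22<=B[j]=24 take 22 → i++
[i=3,j=8] A[i]=26>B[j]=24 take 24 → j++
[i=3,j=9] A[i]=26<=B[j]=39 take 26 → i++
[i=4,j=9] A[i]=27<=B[j]=39 take 27 → i++
[i=5,j=9] A[i]=35<=B[j]=39 take 35 → i++
[i=6,j=9] A[i]=37<=B[j]=39 take 37 → i++
[i=7,j=9] A done, take B[j]=39 → j++

merged[5] = 12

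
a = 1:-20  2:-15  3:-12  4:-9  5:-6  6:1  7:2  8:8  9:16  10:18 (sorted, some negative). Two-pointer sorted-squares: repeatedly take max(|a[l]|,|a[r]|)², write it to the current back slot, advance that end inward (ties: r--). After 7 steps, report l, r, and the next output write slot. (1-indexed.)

l=5, r=7, next write slot=3

[1,10] |-20|>|18| out[10]=400 → l++
[2,10] |-15|<=|18| out[9]=324 → r--
[2,9] |-15|<=|16| out[8]=256 → r--
[2,8] |-15|>|8| out[7]=225 → l++
[3,8] |-12|>|8| out[6]=144 → l++
[4,8] |-9|>|8| out[5]=81 → l++
[5,8] |-6|<=|8| out[4]=64 → r--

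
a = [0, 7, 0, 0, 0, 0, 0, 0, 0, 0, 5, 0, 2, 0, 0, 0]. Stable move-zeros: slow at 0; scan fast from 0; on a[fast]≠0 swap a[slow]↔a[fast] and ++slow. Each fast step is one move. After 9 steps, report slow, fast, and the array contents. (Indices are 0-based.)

slow=1, fast=9, a=[7, 0, 0, 0, 0, 0, 0, 0, 0, 0, 5, 0, 2, 0, 0, 0]

(s=0,f=0) a[fast]=0 → fast++
(s=0,f=1) a[fast]=7≠0 swap→a[0]=7 → slow++,fast++
(s=1,f=2) a[fast]=0 → fast++
(s=1,f=3) a[fast]=0 → fast++
(s=1,f=4) a[fast]=0 → fast++
(s=1,f=5) a[fast]=0 → fast++
(s=1,f=6) a[fast]=0 → fast++
(s=1,f=7) a[fast]=0 → fast++
(s=1,f=8) a[fast]=0 → fast++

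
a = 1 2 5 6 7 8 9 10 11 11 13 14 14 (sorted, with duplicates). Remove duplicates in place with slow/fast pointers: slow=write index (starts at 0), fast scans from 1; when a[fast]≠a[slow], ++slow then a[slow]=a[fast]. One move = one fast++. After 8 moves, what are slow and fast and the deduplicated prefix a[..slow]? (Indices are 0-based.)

slow=8, fast=9, prefix=[1, 2, 5, 6, 7, 8, 9, 10, 11]

(s=0,f=1) a[fast]=2≠a[slow]=1 write a[1]=2 → slow++,fast++
(s=1,f=2) a[fast]=5≠a[slow]=2 write a[2]=5 → slow++,fast++
(s=2,f=3) a[fast]=6≠a[slow]=5 write a[3]=6 → slow++,fast++
(s=3,f=4) a[fast]=7≠a[slow]=6 write a[4]=7 → slow++,fast++
(s=4,f=5) a[fast]=8≠a[slow]=7 write a[5]=8 → slow++,fast++
(s=5,f=6) a[fast]=9≠a[slow]=8 write a[6]=9 → slow++,fast++
(s=6,f=7) a[fast]=10≠a[slow]=9 write a[7]=10 → slow++,fast++
(s=7,f=8) a[fast]=11≠a[slow]=10 write a[8]=11 → slow++,fast++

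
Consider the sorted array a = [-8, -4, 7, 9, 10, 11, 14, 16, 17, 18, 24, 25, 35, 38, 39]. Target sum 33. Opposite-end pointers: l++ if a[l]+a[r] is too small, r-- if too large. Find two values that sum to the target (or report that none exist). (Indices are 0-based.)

(9, 24)

l=0 r=14: -8+39=31 <33, l++
l=1 r=14: -4+39=35 >33, r--
l=1 r=13: -4+38=34 >33, r--
l=1 r=12: -4+35=31 <33, l++
l=2 r=12: 7+35=42 >33, r--
l=2 r=11: 7+25=32 <33, l++
l=3 r=11: 9+25=34 >33, r--
l=3 r=10: 9+24=33, found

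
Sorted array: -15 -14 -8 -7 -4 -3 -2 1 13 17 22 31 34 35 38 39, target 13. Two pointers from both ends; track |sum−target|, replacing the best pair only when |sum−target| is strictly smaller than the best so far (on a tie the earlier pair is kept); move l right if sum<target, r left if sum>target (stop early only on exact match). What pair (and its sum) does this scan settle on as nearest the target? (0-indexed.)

pair (-4, 17) with sum 13 (|Δ|=0)

l=0 r=15: -15+39=24 d=11 *, r--
l=0 r=14: -15+38=23 d=10 *, r--
l=0 r=13: -15+35=20 d=7 *, r--
l=0 r=12: -15+34=19 d=6 *, r--
l=0 r=11: -15+31=16 d=3 *, r--
l=0 r=10: -15+22=7 d=6, l++
l=1 r=10: -14+22=8 d=5, l++
l=2 r=10: -8+22=14 d=1 *, r--
l=2 r=9: -8+17=9 d=4, l++
l=3 r=9: -7+17=10 d=3, l++
l=4 r=9: -4+17=13 d=0 *, stop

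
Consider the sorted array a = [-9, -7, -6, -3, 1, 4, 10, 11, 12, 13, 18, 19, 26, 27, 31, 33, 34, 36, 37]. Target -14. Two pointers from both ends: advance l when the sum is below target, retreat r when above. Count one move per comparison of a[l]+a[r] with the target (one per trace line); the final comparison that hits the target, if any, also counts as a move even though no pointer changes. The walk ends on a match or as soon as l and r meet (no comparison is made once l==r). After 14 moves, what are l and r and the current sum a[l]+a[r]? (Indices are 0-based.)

l=0, r=4, sum=-8

l=0 r=18: -9+37=28 >-14, r--
l=0 r=17: -9+36=27 >-14, r--
l=0 r=16: -9+34=25 >-14, r--
l=0 r=15: -9+33=24 >-14, r--
l=0 r=14: -9+31=22 >-14, r--
l=0 r=13: -9+27=18 >-14, r--
l=0 r=12: -9+26=17 >-14, r--
l=0 r=11: -9+19=10 >-14, r--
l=0 r=10: -9+18=9 >-14, r--
l=0 r=9: -9+13=4 >-14, r--
l=0 r=8: -9+12=3 >-14, r--
l=0 r=7: -9+11=2 >-14, r--
l=0 r=6: -9+10=1 >-14, r--
l=0 r=5: -9+4=-5 >-14, r--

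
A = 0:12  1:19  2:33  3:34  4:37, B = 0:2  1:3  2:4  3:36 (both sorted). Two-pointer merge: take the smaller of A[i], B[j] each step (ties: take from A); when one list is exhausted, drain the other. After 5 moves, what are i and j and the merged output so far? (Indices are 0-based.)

i=2, j=3, merged so far=[2, 3, 4, 12, 19]

i=0 j=0: A[i]=12>B[j]=2 take 2, j++
i=0 j=1: A[i]=12>B[j]=3 take 3, j++
i=0 j=2: A[i]=12>B[j]=4 take 4, j++
i=0 j=3: A[i]=12<=B[j]=36 take 12, i++
i=1 j=3: A[i]=19<=B[j]=36 take 19, i++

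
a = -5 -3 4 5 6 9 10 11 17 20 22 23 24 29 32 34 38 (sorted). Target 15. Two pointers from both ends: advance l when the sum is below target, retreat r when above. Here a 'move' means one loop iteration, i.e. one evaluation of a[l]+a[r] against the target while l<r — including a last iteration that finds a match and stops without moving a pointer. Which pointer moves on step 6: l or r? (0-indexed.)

[0,16] -5+38=33 >15 → r--
[0,15] -5+34=29 >15 → r--
[0,14] -5+32=27 >15 → r--
[0,13] -5+29=24 >15 → r--
[0,12] -5+24=19 >15 → r--
[0,11] -5+23=18 >15 → r--

r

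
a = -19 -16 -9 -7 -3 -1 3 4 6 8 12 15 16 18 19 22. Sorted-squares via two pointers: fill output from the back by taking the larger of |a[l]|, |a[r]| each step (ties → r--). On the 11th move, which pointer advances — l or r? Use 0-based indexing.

l=0 r=15: |-19|<=|22| out[15]=484, r--
l=0 r=14: |-19|<=|19| out[14]=361, r--
l=0 r=13: |-19|>|18| out[13]=361, l++
l=1 r=13: |-16|<=|18| out[12]=324, r--
l=1 r=12: |-16|<=|16| out[11]=256, r--
l=1 r=11: |-16|>|15| out[10]=256, l++
l=2 r=11: |-9|<=|15| out[9]=225, r--
l=2 r=10: |-9|<=|12| out[8]=144, r--
l=2 r=9: |-9|>|8| out[7]=81, l++
l=3 r=9: |-7|<=|8| out[6]=64, r--
l=3 r=8: |-7|>|6| out[5]=49, l++

l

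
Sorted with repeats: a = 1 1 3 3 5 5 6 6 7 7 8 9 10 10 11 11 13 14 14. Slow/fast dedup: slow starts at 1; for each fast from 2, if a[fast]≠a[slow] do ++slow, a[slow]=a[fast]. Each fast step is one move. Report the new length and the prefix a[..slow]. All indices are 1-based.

length 11; prefix = [1, 3, 5, 6, 7, 8, 9, 10, 11, 13, 14]

slow=1 fast=2: a[fast]=1=a[slow] dup, fast++
slow=1 fast=3: a[fast]=3≠a[slow]=1 write a[2]=3, slow++,fast++
slow=2 fast=4: a[fast]=3=a[slow] dup, fast++
slow=2 fast=5: a[fast]=5≠a[slow]=3 write a[3]=5, slow++,fast++
slow=3 fast=6: a[fast]=5=a[slow] dup, fast++
slow=3 fast=7: a[fast]=6≠a[slow]=5 write a[4]=6, slow++,fast++
slow=4 fast=8: a[fast]=6=a[slow] dup, fast++
slow=4 fast=9: a[fast]=7≠a[slow]=6 write a[5]=7, slow++,fast++
slow=5 fast=10: a[fast]=7=a[slow] dup, fast++
slow=5 fast=11: a[fast]=8≠a[slow]=7 write a[6]=8, slow++,fast++
slow=6 fast=12: a[fast]=9≠a[slow]=8 write a[7]=9, slow++,fast++
slow=7 fast=13: a[fast]=10≠a[slow]=9 write a[8]=10, slow++,fast++
slow=8 fast=14: a[fast]=10=a[slow] dup, fast++
slow=8 fast=15: a[fast]=11≠a[slow]=10 write a[9]=11, slow++,fast++
slow=9 fast=16: a[fast]=11=a[slow] dup, fast++
slow=9 fast=17: a[fast]=13≠a[slow]=11 write a[10]=13, slow++,fast++
slow=10 fast=18: a[fast]=14≠a[slow]=13 write a[11]=14, slow++,fast++
slow=11 fast=19: a[fast]=14=a[slow] dup, fast++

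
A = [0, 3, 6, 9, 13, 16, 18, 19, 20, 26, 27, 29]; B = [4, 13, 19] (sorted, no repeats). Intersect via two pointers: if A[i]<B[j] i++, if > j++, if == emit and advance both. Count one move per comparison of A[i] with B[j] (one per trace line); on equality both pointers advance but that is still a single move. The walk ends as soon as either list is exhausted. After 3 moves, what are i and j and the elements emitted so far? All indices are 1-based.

i=3, j=2, emitted=[]

i=1 j=1: 0<4, i++
i=2 j=1: 3<4, i++
i=3 j=1: 6>4, j++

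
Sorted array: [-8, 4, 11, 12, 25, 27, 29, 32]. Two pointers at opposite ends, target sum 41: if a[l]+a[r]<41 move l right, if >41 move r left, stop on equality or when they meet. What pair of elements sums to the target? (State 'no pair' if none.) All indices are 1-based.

[1,8] -8+32=24 <41 → l++
[2,8] 4+32=36 <41 → l++
[3,8] 11+32=43 >41 → r--
[3,7] 11+29=40 <41 → l++
[4,7] 12+29=41 → found

(12, 29)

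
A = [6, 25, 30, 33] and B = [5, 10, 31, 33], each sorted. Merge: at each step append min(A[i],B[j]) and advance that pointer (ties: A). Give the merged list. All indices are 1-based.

[i=1,j=1] A[i]=6>B[j]=5 take 5 → j++
[i=1,j=2] A[i]=6<=B[j]=10 take 6 → i++
[i=2,j=2] A[i]=25>B[j]=10 take 10 → j++
[i=2,j=3] A[i]=25<=B[j]=31 take 25 → i++
[i=3,j=3] A[i]=30<=B[j]=31 take 30 → i++
[i=4,j=3] A[i]=33>B[j]=31 take 31 → j++
[i=4,j=4] A[i]=33<=B[j]=33 take 33 → i++
[i=5,j=4] A done, take B[j]=33 → j++

[5, 6, 10, 25, 30, 31, 33, 33]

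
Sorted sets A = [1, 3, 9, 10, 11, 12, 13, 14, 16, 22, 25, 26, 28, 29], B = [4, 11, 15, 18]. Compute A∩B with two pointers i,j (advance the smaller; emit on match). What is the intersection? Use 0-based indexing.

i=0 j=0: 1<4, i++
i=1 j=0: 3<4, i++
i=2 j=0: 9>4, j++
i=2 j=1: 9<11, i++
i=3 j=1: 10<11, i++
i=4 j=1: 11==11 emit, i++,j++
i=5 j=2: 12<15, i++
i=6 j=2: 13<15, i++
i=7 j=2: 14<15, i++
i=8 j=2: 16>15, j++
i=8 j=3: 16<18, i++
i=9 j=3: 22>18, j++

intersection = [11]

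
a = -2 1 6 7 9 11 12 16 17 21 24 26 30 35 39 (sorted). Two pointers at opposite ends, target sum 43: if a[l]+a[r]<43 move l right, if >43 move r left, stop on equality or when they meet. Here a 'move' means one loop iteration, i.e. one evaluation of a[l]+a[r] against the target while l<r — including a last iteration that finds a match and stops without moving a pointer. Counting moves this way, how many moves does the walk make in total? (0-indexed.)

[0,14] -2+39=37 <43 → l++
[1,14] 1+39=40 <43 → l++
[2,14] 6+39=45 >43 → r--
[2,13] 6+35=41 <43 → l++
[3,13] 7+35=42 <43 → l++
[4,13] 9+35=44 >43 → r--
[4,12] 9+30=39 <43 → l++
[5,12] 11+30=41 <43 → l++
[6,12] 12+30=42 <43 → l++
[7,12] 16+30=46 >43 → r--
[7,11] 16+26=42 <43 → l++
[8,11] 17+26=43 → found

12 moves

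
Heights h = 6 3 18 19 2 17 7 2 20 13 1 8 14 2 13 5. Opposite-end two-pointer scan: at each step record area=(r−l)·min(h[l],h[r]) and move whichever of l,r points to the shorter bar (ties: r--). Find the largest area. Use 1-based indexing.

max area = 156

l=1 r=16: min(6,5)*15=75 best=75 *, r--
l=1 r=15: min(6,13)*14=84 best=84 *, l++
l=2 r=15: min(3,13)*13=39 best=84, l++
l=3 r=15: min(18,13)*12=156 best=156 *, r--
l=3 r=14: min(18,2)*11=22 best=156, r--
l=3 r=13: min(18,14)*10=140 best=156, r--
l=3 r=12: min(18,8)*9=72 best=156, r--
l=3 r=11: min(18,1)*8=8 best=156, r--
l=3 r=10: min(18,13)*7=91 best=156, r--
l=3 r=9: min(18,20)*6=108 best=156, l++
l=4 r=9: min(19,20)*5=95 best=156, l++
l=5 r=9: min(2,20)*4=8 best=156, l++
l=6 r=9: min(17,20)*3=51 best=156, l++
l=7 r=9: min(7,20)*2=14 best=156, l++
l=8 r=9: min(2,20)*1=2 best=156, l++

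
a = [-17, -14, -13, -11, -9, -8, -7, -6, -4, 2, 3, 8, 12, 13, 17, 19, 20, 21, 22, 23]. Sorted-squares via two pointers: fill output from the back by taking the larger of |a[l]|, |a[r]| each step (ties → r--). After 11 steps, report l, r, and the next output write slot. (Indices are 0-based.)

l=3, r=11, next write slot=8

[0,19] |-17|<=|23| out[19]=529 → r--
[0,18] |-17|<=|22| out[18]=484 → r--
[0,17] |-17|<=|21| out[17]=441 → r--
[0,16] |-17|<=|20| out[16]=400 → r--
[0,15] |-17|<=|19| out[15]=361 → r--
[0,14] |-17|<=|17| out[14]=289 → r--
[0,13] |-17|>|13| out[13]=289 → l++
[1,13] |-14|>|13| out[12]=196 → l++
[2,13] |-13|<=|13| out[11]=169 → r--
[2,12] |-13|>|12| out[10]=169 → l++
[3,12] |-11|<=|12| out[9]=144 → r--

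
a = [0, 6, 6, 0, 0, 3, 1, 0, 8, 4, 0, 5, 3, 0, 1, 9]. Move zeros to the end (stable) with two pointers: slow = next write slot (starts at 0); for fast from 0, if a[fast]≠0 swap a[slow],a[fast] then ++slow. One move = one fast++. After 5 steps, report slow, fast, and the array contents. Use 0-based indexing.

slow=2, fast=5, a=[6, 6, 0, 0, 0, 3, 1, 0, 8, 4, 0, 5, 3, 0, 1, 9]

slow=0 fast=0: a[fast]=0, fast++
slow=0 fast=1: a[fast]=6≠0 swap→a[0]=6, slow++,fast++
slow=1 fast=2: a[fast]=6≠0 swap→a[1]=6, slow++,fast++
slow=2 fast=3: a[fast]=0, fast++
slow=2 fast=4: a[fast]=0, fast++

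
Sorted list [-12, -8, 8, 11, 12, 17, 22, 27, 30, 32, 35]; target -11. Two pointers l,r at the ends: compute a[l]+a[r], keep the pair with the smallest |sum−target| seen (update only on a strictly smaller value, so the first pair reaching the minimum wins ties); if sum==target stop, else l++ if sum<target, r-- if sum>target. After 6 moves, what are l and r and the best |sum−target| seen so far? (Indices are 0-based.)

l=0 r=10: -12+35=23 d=34 *, r--
l=0 r=9: -12+32=20 d=31 *, r--
l=0 r=8: -12+30=18 d=29 *, r--
l=0 r=7: -12+27=15 d=26 *, r--
l=0 r=6: -12+22=10 d=21 *, r--
l=0 r=5: -12+17=5 d=16 *, r--

l=0, r=4, best |Δ|=16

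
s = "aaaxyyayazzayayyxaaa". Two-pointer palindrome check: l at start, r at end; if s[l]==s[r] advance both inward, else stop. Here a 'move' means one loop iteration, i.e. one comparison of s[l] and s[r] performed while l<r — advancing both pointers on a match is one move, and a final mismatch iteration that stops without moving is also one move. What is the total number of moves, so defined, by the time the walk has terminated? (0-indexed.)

10 moves

[0,19] 'a'=='a' → l++,r--
[1,18] 'a'=='a' → l++,r--
[2,17] 'a'=='a' → l++,r--
[3,16] 'x'=='x' → l++,r--
[4,15] 'y'=='y' → l++,r--
[5,14] 'y'=='y' → l++,r--
[6,13] 'a'=='a' → l++,r--
[7,12] 'y'=='y' → l++,r--
[8,11] 'a'=='a' → l++,r--
[9,10] 'z'=='z' → l++,r--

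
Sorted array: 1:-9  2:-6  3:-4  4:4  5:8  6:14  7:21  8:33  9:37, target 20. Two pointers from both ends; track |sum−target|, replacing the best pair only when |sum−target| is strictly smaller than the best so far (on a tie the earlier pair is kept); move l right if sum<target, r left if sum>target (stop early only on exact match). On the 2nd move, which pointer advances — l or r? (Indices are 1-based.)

[1,9] -9+37=28 d=8 * → r--
[1,8] -9+33=24 d=4 * → r--

r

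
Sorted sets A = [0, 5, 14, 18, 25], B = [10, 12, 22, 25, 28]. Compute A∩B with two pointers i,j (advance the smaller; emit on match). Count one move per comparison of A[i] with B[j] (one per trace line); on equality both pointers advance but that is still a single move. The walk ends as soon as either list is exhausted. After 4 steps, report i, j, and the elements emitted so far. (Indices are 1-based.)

[i=1,j=1] 0<10 → i++
[i=2,j=1] 5<10 → i++
[i=3,j=1] 14>10 → j++
[i=3,j=2] 14>12 → j++

i=3, j=3, emitted=[]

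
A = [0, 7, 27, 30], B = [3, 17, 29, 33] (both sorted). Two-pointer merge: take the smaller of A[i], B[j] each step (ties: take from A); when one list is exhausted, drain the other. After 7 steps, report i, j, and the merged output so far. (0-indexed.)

i=4, j=3, merged so far=[0, 3, 7, 17, 27, 29, 30]

[i=0,j=0] A[i]=0<=B[j]=3 take 0 → i++
[i=1,j=0] A[i]=7>B[j]=3 take 3 → j++
[i=1,j=1] A[i]=7<=B[j]=17 take 7 → i++
[i=2,j=1] A[i]=27>B[j]=17 take 17 → j++
[i=2,j=2] A[i]=27<=B[j]=29 take 27 → i++
[i=3,j=2] A[i]=30>B[j]=29 take 29 → j++
[i=3,j=3] A[i]=30<=B[j]=33 take 30 → i++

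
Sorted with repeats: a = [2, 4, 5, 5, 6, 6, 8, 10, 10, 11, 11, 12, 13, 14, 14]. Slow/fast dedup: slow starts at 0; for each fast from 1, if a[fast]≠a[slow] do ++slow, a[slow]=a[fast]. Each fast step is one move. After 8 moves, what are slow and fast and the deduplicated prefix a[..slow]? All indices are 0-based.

slow=5, fast=9, prefix=[2, 4, 5, 6, 8, 10]

slow=0 fast=1: a[fast]=4≠a[slow]=2 write a[1]=4, slow++,fast++
slow=1 fast=2: a[fast]=5≠a[slow]=4 write a[2]=5, slow++,fast++
slow=2 fast=3: a[fast]=5=a[slow] dup, fast++
slow=2 fast=4: a[fast]=6≠a[slow]=5 write a[3]=6, slow++,fast++
slow=3 fast=5: a[fast]=6=a[slow] dup, fast++
slow=3 fast=6: a[fast]=8≠a[slow]=6 write a[4]=8, slow++,fast++
slow=4 fast=7: a[fast]=10≠a[slow]=8 write a[5]=10, slow++,fast++
slow=5 fast=8: a[fast]=10=a[slow] dup, fast++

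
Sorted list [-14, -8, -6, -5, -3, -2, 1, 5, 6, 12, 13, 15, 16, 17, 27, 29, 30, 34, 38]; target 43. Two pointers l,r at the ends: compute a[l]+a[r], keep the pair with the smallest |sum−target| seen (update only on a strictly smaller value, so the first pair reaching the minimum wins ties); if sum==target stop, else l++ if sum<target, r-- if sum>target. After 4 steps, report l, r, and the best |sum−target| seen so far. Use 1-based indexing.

l=5, r=19, best |Δ|=10

[1,19] -14+38=24 d=19 * → l++
[2,19] -8+38=30 d=13 * → l++
[3,19] -6+38=32 d=11 * → l++
[4,19] -5+38=33 d=10 * → l++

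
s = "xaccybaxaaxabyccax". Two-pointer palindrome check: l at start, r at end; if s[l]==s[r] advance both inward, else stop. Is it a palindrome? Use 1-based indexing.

palindrome

l=1 r=18: 'x'=='x', l++,r--
l=2 r=17: 'a'=='a', l++,r--
l=3 r=16: 'c'=='c', l++,r--
l=4 r=15: 'c'=='c', l++,r--
l=5 r=14: 'y'=='y', l++,r--
l=6 r=13: 'b'=='b', l++,r--
l=7 r=12: 'a'=='a', l++,r--
l=8 r=11: 'x'=='x', l++,r--
l=9 r=10: 'a'=='a', l++,r--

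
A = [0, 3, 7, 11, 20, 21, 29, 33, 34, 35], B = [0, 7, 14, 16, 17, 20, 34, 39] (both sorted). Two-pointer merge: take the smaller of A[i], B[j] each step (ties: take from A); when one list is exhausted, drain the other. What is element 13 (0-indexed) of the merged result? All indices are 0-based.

[i=0,j=0] A[i]=0<=B[j]=0 take 0 → i++
[i=1,j=0] A[i]=3>B[j]=0 take 0 → j++
[i=1,j=1] A[i]=3<=B[j]=7 take 3 → i++
[i=2,j=1] A[i]=7<=B[j]=7 take 7 → i++
[i=3,j=1] A[i]=11>B[j]=7 take 7 → j++
[i=3,j=2] A[i]=11<=B[j]=14 take 11 → i++
[i=4,j=2] A[i]=20>B[j]=14 take 14 → j++
[i=4,j=3] A[i]=20>B[j]=16 take 16 → j++
[i=4,j=4] A[i]=20>B[j]=17 take 17 → j++
[i=4,j=5] A[i]=20<=B[j]=20 take 20 → i++
[i=5,j=5] A[i]=21>B[j]=20 take 20 → j++
[i=5,j=6] A[i]=21<=B[j]=34 take 21 → i++
[i=6,j=6] A[i]=29<=B[j]=34 take 29 → i++
[i=7,j=6] A[i]=33<=B[j]=34 take 33 → i++
[i=8,j=6] A[i]=34<=B[j]=34 take 34 → i++
[i=9,j=6] A[i]=35>B[j]=34 take 34 → j++
[i=9,j=7] A[i]=35<=B[j]=39 take 35 → i++
[i=10,j=7] A done, take B[j]=39 → j++

merged[13] = 33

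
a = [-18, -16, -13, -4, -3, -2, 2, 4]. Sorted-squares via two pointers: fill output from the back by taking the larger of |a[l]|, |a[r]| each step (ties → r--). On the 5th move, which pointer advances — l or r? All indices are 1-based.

l

l=1 r=8: |-18|>|4| out[8]=324, l++
l=2 r=8: |-16|>|4| out[7]=256, l++
l=3 r=8: |-13|>|4| out[6]=169, l++
l=4 r=8: |-4|<=|4| out[5]=16, r--
l=4 r=7: |-4|>|2| out[4]=16, l++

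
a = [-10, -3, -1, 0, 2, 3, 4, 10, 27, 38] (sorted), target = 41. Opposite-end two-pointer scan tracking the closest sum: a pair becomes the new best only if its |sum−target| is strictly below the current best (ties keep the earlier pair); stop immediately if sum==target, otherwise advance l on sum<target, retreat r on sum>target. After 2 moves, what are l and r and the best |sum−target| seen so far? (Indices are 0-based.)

l=2, r=9, best |Δ|=6

l=0 r=9: -10+38=28 d=13 *, l++
l=1 r=9: -3+38=35 d=6 *, l++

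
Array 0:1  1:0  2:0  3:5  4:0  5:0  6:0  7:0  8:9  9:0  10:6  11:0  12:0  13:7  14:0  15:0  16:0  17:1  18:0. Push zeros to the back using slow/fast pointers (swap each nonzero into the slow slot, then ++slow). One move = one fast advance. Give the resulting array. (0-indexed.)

slow=0 fast=0: a[fast]=1≠0 swap→a[0]=1, slow++,fast++
slow=1 fast=1: a[fast]=0, fast++
slow=1 fast=2: a[fast]=0, fast++
slow=1 fast=3: a[fast]=5≠0 swap→a[1]=5, slow++,fast++
slow=2 fast=4: a[fast]=0, fast++
slow=2 fast=5: a[fast]=0, fast++
slow=2 fast=6: a[fast]=0, fast++
slow=2 fast=7: a[fast]=0, fast++
slow=2 fast=8: a[fast]=9≠0 swap→a[2]=9, slow++,fast++
slow=3 fast=9: a[fast]=0, fast++
slow=3 fast=10: a[fast]=6≠0 swap→a[3]=6, slow++,fast++
slow=4 fast=11: a[fast]=0, fast++
slow=4 fast=12: a[fast]=0, fast++
slow=4 fast=13: a[fast]=7≠0 swap→a[4]=7, slow++,fast++
slow=5 fast=14: a[fast]=0, fast++
slow=5 fast=15: a[fast]=0, fast++
slow=5 fast=16: a[fast]=0, fast++
slow=5 fast=17: a[fast]=1≠0 swap→a[5]=1, slow++,fast++
slow=6 fast=18: a[fast]=0, fast++

[1, 5, 9, 6, 7, 1, 0, 0, 0, 0, 0, 0, 0, 0, 0, 0, 0, 0, 0]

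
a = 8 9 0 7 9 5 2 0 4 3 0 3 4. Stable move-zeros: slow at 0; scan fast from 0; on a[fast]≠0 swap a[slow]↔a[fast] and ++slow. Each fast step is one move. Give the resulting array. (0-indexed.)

[8, 9, 7, 9, 5, 2, 4, 3, 3, 4, 0, 0, 0]

(s=0,f=0) a[fast]=8≠0 swap→a[0]=8 → slow++,fast++
(s=1,f=1) a[fast]=9≠0 swap→a[1]=9 → slow++,fast++
(s=2,f=2) a[fast]=0 → fast++
(s=2,f=3) a[fast]=7≠0 swap→a[2]=7 → slow++,fast++
(s=3,f=4) a[fast]=9≠0 swap→a[3]=9 → slow++,fast++
(s=4,f=5) a[fast]=5≠0 swap→a[4]=5 → slow++,fast++
(s=5,f=6) a[fast]=2≠0 swap→a[5]=2 → slow++,fast++
(s=6,f=7) a[fast]=0 → fast++
(s=6,f=8) a[fast]=4≠0 swap→a[6]=4 → slow++,fast++
(s=7,f=9) a[fast]=3≠0 swap→a[7]=3 → slow++,fast++
(s=8,f=10) a[fast]=0 → fast++
(s=8,f=11) a[fast]=3≠0 swap→a[8]=3 → slow++,fast++
(s=9,f=12) a[fast]=4≠0 swap→a[9]=4 → slow++,fast++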